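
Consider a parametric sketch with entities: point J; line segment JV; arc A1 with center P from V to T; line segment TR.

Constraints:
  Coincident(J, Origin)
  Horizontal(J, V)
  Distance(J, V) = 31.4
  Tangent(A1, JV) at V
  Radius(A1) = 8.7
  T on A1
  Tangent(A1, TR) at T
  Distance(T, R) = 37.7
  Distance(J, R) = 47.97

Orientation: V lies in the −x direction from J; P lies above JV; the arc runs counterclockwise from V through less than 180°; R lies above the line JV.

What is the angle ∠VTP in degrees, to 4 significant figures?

49.18°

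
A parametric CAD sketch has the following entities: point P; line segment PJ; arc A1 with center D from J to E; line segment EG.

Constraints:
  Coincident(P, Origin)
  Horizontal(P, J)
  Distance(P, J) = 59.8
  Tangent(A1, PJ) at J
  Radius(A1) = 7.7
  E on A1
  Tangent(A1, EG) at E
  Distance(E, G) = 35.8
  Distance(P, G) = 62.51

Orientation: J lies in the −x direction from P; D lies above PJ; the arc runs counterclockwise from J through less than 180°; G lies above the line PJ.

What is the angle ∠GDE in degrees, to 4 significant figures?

77.86°

Checks: |DE| = 7.700 ✓; ∠(DE, EG) = 90.00° ✓; |EG| = 35.80 ✓; |PG| = 62.51 ✓.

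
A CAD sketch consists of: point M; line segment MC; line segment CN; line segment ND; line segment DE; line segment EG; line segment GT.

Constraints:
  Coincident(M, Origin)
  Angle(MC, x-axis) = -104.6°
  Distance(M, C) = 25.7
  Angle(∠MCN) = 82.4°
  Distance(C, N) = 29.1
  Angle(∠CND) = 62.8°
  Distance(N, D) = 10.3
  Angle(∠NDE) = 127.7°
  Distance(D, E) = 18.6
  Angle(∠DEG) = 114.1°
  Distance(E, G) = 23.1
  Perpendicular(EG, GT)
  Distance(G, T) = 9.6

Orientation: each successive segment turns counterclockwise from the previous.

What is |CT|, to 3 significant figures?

11.9

M is at the origin; MC runs at -104.6° with length 25.7, so C = (-6.48, -24.9). ∠MCN = 82.4° gives CN at -7.00° from the x-axis; with |CN| = 29.1, N = (22.4, -28.4). ∠CND = 62.8° gives ND at 110° from the x-axis; with |ND| = 10.3, D = (18.8, -18.8). ∠NDE = 127.7° gives DE at 162° from the x-axis; with |DE| = 18.6, E = (1.11, -13.2). ∠DEG = 114.1° gives EG at -132° from the x-axis; with |EG| = 23.1, G = (-14.2, -30.4). The perpendicularity gives GT at right angles to EG, so GT runs at -41.6°; with |GT| = 9.6, T = (-7.05, -36.8). Then |CT| = |T − C| = 11.9.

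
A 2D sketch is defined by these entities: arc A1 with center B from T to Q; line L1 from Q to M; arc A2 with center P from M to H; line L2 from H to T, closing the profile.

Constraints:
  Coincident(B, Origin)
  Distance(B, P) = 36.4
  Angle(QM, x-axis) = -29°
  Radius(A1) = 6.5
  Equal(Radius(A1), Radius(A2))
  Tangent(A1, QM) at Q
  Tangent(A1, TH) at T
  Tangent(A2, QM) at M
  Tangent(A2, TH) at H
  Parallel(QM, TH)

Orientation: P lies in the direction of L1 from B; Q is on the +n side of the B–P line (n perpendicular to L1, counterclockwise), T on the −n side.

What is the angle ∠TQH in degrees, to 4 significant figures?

70.35°

The slot axis is L1's direction at -29.0°, so u = (cos -29.0°, sin -29.0°) = (0.8746, -0.4848) and n = (−sin -29.0°, cos -29.0°) = (0.4848, 0.8746). B is at the origin and P lies 36.4 along u from B, so P = 36.4·u = (31.84, -17.65). Tangency of A1 to both parallel lines with radius 6.5 puts Q and T at B ± 6.5·n: Q = (3.151, 5.685), T = (-3.151, -5.685). Equal radii place M and H the same way about P: M = P + 6.5·n = (34.99, -11.96), H = P − 6.5·n = (28.68, -23.33). Then cos ∠TQH = QT·QH / (|QT||QH|), giving 70.35°.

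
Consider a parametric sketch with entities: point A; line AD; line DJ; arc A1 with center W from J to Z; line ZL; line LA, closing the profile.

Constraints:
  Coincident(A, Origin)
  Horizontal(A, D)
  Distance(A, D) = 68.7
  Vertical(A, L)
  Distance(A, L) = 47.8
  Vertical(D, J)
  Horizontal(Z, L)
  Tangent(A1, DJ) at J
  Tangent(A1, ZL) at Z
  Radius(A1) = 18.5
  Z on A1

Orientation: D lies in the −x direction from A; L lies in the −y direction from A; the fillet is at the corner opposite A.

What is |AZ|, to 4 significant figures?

69.32

A is at the origin; A and D share the same y with |AD| = 68.7 and D on the −x side, so D = (-68.70, 0.000). A and L share the same x with |AL| = 47.8 and L on the −y side, so L = (0.000, -47.80). The virtual corner opposite A is at (-68.70, -47.80). A1 meets DJ tangentially, so WJ is at right angles to DJ and A1 meets ZL tangentially, so WZ is at right angles to ZL, with radius 18.5, so the center W sits 18.5 in from both sides at W = (-50.20, -29.30). That places the tangent points at J = (-68.70, -29.30) on DJ and Z = (-50.20, -47.80) on ZL. Then |AZ| = |Z − A| = 69.32.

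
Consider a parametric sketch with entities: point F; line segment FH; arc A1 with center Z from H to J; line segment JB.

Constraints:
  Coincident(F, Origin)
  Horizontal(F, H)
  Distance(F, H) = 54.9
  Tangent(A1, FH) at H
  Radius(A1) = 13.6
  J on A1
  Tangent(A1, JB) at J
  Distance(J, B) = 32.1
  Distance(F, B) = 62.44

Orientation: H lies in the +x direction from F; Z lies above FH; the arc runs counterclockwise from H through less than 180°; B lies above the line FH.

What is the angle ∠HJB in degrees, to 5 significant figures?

112.81°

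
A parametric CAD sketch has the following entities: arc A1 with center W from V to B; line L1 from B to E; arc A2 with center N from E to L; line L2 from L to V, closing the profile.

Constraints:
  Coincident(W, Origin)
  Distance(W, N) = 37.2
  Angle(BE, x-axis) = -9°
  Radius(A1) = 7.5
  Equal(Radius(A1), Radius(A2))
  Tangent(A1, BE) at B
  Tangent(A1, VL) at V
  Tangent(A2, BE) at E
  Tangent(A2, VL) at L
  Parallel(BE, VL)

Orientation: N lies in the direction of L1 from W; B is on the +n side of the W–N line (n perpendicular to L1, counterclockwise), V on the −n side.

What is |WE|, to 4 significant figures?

37.95

Tangency of A1 to both parallel lines with radius 7.5 puts B and V at W ± 7.5·n: B = (1.173, 7.408), V = (-1.173, -7.408). Equal radii place E and L the same way about N: E = N + 7.5·n = (37.92, 1.588), L = N − 7.5·n = (35.57, -13.23). Then |WE| = |E − W| = 37.95.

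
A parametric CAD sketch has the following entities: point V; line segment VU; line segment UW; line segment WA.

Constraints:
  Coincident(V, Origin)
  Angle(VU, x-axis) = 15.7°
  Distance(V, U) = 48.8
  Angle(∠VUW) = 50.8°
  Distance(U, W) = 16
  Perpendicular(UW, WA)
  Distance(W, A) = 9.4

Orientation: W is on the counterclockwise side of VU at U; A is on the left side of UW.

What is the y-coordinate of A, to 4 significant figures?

14.71

∠VUW = 50.8°, so UW runs at 15.7° + (180° − 50.8°) = 144.9° from the x-axis; with |UW| = 16.0, W = U + 16.0·(cos 144.9°, sin 144.9°) = (33.89, 22.41). UW is perpendicular to WA; with |WA| = 9.4 on the left of UW, A = W + 9.4·(-0.5750, -0.8181) = (28.48, 14.71). So A.y = 14.71.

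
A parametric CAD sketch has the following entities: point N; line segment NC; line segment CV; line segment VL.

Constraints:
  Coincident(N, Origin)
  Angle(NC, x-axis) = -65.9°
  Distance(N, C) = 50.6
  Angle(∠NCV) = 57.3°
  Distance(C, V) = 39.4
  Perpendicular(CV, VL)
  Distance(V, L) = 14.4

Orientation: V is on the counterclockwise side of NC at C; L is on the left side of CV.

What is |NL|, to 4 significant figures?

30.65

∠NCV = 57.3°, so CV runs at -65.9° + (180° − 57.3°) = 56.80° from the x-axis; with |CV| = 39.4, V = C + 39.4·(cos 56.80°, sin 56.80°) = (42.24, -13.22). CV is perpendicular to VL; with |VL| = 14.4 on the left of CV, L = V + 14.4·(-0.8368, 0.5476) = (30.19, -5.336). Then |NL| = |L − N| = 30.65.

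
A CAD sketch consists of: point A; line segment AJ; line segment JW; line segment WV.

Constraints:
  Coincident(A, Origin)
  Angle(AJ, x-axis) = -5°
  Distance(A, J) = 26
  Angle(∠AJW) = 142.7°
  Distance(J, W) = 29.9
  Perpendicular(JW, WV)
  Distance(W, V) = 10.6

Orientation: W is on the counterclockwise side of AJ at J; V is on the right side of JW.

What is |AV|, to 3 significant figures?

57.0

A is at the origin; AJ runs at -5.0° with length 26.0, so J = 26.0·(cos -5.0°, sin -5.0°) = (25.9, -2.27). ∠AJW = 142.7°, so JW runs at -5.0° + (180° − 142.7°) = 32.3° from the x-axis; with |JW| = 29.9, W = J + 29.9·(cos 32.3°, sin 32.3°) = (51.2, 13.7). The perpendicularity gives WV at right angles to JW; with |WV| = 10.6 on the right of JW, V = W + 10.6·(0.534, -0.845) = (56.8, 4.75). Then |AV| = |V − A| = 57.0.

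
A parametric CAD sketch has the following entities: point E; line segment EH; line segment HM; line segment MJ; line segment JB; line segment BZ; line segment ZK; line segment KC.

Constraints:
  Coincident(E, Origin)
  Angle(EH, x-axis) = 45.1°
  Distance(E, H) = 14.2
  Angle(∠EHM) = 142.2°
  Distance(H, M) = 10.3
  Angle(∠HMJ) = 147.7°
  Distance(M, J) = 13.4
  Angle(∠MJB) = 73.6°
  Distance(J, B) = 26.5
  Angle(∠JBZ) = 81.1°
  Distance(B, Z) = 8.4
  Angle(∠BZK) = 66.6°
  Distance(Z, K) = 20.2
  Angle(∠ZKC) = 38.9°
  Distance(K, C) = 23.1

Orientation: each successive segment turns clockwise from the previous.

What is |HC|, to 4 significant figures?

31.58

∠BZK = 66.6° gives ZK at 16.30° from the x-axis; with |ZK| = 20.2, K = (28.88, -2.041). ∠ZKC = 38.9° gives KC at -124.8° from the x-axis; with |KC| = 23.1, C = (15.70, -21.01). Then |HC| = |C − H| = 31.58.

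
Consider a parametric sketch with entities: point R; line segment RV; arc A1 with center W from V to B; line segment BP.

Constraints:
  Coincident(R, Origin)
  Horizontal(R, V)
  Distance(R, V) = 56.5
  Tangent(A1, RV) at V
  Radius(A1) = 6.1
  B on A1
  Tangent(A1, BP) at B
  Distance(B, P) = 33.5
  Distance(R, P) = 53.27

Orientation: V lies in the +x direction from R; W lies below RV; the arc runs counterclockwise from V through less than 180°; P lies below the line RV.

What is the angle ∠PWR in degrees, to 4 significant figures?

66.37°

Checks: |WB| = 6.100 ✓; ∠(WB, BP) = 90.00° ✓; |BP| = 33.50 ✓; |RP| = 53.27 ✓.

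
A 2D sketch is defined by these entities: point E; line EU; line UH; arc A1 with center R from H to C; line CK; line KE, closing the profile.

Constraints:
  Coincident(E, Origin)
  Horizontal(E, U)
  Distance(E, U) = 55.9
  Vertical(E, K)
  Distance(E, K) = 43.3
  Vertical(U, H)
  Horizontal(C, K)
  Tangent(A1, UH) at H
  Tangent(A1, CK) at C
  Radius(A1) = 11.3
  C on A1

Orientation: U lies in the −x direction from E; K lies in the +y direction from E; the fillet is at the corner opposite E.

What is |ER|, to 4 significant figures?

54.89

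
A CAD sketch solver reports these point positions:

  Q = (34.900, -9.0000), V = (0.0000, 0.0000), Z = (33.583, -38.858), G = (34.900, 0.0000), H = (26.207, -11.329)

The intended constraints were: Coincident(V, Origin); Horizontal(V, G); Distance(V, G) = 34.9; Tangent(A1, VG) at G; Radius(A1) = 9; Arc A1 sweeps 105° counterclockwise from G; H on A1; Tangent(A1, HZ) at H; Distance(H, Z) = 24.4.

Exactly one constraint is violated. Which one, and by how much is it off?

Distance(H, Z) = 24.4 — off by 4.10.

V = (0.00, 0.00) ✓; V.y = 0.00, G.y = 0.00 ✓; |VG| = 34.90 ✓; ∠(QG, GV) = 90.00° ✓; |QG| = 9.000 ✓; bearing(Q→H) − bearing(Q→G) = 105.0° ✓; |QH| = 9.000 ✓; ∠(QH, HZ) = 90.00° ✓; |HZ| = 28.50 ✗.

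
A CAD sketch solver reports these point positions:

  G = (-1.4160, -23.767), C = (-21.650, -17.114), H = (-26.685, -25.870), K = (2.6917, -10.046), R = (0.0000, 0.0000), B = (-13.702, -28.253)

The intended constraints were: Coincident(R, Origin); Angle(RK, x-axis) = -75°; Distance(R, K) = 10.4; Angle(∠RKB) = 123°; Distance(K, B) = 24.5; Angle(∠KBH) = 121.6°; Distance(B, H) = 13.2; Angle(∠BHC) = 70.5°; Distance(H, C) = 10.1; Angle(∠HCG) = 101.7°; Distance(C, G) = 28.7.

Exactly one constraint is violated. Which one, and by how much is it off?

Distance(C, G) = 28.7 — off by 7.40.

R = (0.00, 0.00) ✓; RK at -75.00° ✓; |RK| = 10.40 ✓; ∠RKB = 123.0° ✓; |KB| = 24.50 ✓; ∠KBH = 121.6° ✓; |BH| = 13.20 ✓; ∠BHC = 70.50° ✓; |HC| = 10.10 ✓; ∠HCG = 101.7° ✓; |CG| = 21.30 ✗.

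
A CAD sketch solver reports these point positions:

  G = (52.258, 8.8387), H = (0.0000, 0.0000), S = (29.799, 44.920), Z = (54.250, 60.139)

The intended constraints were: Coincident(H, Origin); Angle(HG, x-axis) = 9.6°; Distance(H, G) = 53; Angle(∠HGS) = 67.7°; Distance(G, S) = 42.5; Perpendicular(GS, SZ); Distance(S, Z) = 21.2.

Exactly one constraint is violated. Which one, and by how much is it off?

Distance(S, Z) = 21.2 — off by 7.60.

H = (0.00, 0.00) ✓; HG at 9.600° ✓; |HG| = 53.00 ✓; ∠HGS = 67.70° ✓; |GS| = 42.50 ✓; ∠(GS, SZ) = 90.00° ✓; |SZ| = 28.80 ✗.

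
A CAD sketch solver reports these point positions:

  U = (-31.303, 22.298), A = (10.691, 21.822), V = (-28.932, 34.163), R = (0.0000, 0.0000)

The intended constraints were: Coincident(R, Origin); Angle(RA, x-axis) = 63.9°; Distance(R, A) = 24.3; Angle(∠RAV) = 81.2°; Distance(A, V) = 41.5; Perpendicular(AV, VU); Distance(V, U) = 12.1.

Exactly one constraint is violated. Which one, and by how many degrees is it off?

Perpendicular(AV, VU) — off by 6.00°.

R = (0.00, 0.00) ✓; RA at 63.90° ✓; |RA| = 24.30 ✓; ∠RAV = 81.20° ✓; |AV| = 41.50 ✓; ∠(AV, VU) = 96.00° ✗; |VU| = 12.10 ✓.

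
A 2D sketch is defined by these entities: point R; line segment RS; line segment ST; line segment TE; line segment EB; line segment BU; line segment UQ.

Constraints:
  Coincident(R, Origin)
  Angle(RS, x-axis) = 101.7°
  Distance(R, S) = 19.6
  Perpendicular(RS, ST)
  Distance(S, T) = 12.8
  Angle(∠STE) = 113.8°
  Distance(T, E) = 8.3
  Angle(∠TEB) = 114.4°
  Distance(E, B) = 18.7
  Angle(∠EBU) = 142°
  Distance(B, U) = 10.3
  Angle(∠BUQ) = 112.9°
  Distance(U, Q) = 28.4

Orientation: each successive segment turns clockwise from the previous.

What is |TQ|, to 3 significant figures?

34.8

R is at the origin; RS runs at 101.7° with length 19.6, so S = (-3.97, 19.2). RS is perpendicular to ST, so ST runs at 11.7°; with |ST| = 12.8, T = (8.56, 21.8). ∠STE = 113.8° gives TE at -54.5° from the x-axis; with |TE| = 8.3, E = (13.4, 15.0). ∠TEB = 114.4° gives EB at -120° from the x-axis; with |EB| = 18.7, B = (4.00, -1.15). ∠EBU = 142.0° gives BU at -158° from the x-axis; with |BU| = 10.3, U = (-5.56, -4.99). ∠BUQ = 112.9° gives UQ at 135° from the x-axis; with |UQ| = 28.4, Q = (-25.6, 15.2). Then |TQ| = |Q − T| = 34.8.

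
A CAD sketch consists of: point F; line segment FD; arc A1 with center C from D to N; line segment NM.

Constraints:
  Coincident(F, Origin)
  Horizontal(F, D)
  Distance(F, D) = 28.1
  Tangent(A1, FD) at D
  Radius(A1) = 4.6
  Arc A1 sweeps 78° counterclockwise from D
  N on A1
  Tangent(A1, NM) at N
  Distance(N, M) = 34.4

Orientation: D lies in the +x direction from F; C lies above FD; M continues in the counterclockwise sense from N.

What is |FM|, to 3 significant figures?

54.5

F is at the origin; F and D share the same y with |FD| = 28.1 and D on the +x side, so D = (28.1, 0.00). The tangent condition forces CD to be normal to FD, so C = D + (0, 4.6) = (28.1, 4.60). On A1, D sits at bearing -90° from C; a 78° counterclockwise sweep puts N at bearing -12°, so N = C + 4.6·(cos -12°, sin -12°) = (32.6, 3.64). A1 meets NM tangentially, so CN is at right angles to NM, so NM runs along (−sin -12°, cos -12°); with |NM| = 34.4, M = (39.8, 37.3). Then |FM| = |M − F| = 54.5.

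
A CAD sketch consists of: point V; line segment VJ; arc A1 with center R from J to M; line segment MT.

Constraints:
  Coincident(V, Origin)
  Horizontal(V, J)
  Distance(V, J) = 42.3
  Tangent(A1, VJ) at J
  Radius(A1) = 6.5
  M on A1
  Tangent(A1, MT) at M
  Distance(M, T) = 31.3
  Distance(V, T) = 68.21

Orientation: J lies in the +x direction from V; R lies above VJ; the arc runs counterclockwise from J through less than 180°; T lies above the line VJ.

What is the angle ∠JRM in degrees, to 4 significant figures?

69.36°

Checks: ∠(RJ, JV) = 90.00° ✓; |RM| = 6.500 ✓; ∠(RM, MT) = 90.00° ✓; |MT| = 31.30 ✓; |VT| = 68.21 ✓.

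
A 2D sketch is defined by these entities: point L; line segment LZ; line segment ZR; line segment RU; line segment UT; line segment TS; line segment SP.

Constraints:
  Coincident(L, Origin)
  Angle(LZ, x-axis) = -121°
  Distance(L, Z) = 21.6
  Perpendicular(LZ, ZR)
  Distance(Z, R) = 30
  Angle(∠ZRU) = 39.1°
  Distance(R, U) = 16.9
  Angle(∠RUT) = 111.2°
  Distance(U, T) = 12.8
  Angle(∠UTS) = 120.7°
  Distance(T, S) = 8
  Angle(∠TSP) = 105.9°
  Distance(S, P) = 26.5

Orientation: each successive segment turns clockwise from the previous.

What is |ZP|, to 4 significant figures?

33.01

L is at the origin; LZ runs at -121.0° with length 21.6, so Z = (-11.12, -18.51). The perpendicularity gives ZR at right angles to LZ, so ZR runs at 149.0°; with |ZR| = 30.0, R = (-36.84, -3.064). ∠ZRU = 39.1° gives RU at 8.100° from the x-axis; with |RU| = 16.9, U = (-20.11, -0.6824). ∠RUT = 111.2° gives UT at -60.70° from the x-axis; with |UT| = 12.8, T = (-13.84, -11.84). ∠UTS = 120.7° gives TS at -120.0° from the x-axis; with |TS| = 8.0, S = (-17.84, -18.77). ∠TSP = 105.9° gives SP at 165.9° from the x-axis; with |SP| = 26.5, P = (-43.55, -12.32). Then |ZP| = |P − Z| = 33.01.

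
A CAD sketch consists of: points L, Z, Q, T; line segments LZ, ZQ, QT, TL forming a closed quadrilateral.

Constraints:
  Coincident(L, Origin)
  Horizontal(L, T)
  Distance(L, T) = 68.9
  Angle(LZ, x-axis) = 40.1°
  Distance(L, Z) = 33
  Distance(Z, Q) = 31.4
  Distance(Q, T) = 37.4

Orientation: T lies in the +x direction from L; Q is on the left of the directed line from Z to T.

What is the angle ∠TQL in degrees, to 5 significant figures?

81.302°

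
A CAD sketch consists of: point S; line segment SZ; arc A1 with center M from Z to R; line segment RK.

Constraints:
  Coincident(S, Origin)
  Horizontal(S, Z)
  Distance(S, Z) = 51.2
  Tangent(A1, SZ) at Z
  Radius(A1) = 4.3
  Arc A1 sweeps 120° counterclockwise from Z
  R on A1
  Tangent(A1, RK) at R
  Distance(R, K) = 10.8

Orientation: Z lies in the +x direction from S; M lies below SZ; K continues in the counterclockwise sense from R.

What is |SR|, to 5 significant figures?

47.912

S is at the origin; SZ is horizontal with |SZ| = 51.2 and Z on the +x side, so Z = (51.200, 0.0000). A1 meets SZ tangentially, so MZ is at right angles to SZ, so M = Z + (0, -4.3) = (51.200, -4.3000). On A1, Z sits at bearing 90° from M; a 120° counterclockwise sweep puts R at bearing 210°, so R = M + 4.3·(cos 210°, sin 210°) = (47.476, -6.4500). Then |SR| = |R − S| = 47.912.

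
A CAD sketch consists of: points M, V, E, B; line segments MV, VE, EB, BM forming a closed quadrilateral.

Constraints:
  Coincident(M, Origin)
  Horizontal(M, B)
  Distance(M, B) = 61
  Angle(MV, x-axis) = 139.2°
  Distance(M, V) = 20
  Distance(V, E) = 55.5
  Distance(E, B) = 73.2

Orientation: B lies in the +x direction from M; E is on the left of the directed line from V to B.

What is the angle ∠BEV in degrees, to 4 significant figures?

72.30°

M is at the origin; M and B share the same y with |MB| = 61.0 and B in +x, so B = (61.0, 0). MV runs at 139.2° with |MV| = 20.0, so V = (-15.14, 13.07). E is determined by |VE| = 55.5 and |EB| = 73.2 together: it lies at the intersection of circle(V, 55.5) and circle(B, 73.2). With |VB| = 77.25, the foot of the radical line on VB is 23.88 from V and the perpendicular offset is √(55.5² − 23.88²) = 50.10. Taking the left-of-VB solution: E = (16.87, 58.40).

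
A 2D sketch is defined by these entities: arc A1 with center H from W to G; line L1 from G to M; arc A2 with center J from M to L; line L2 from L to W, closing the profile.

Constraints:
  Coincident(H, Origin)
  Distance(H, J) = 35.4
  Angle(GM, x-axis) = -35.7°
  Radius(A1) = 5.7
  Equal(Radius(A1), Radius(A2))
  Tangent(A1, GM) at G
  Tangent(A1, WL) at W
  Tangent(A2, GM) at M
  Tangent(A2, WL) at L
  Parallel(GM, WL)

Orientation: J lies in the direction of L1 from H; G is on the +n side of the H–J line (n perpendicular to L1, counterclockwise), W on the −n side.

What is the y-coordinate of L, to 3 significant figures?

-25.3

The slot axis is L1's direction at -35.7°, so u = (cos -35.7°, sin -35.7°) = (0.812, -0.584) and n = (−sin -35.7°, cos -35.7°) = (0.584, 0.812). H is at the origin and J lies 35.4 along u from H, so J = 35.4·u = (28.7, -20.7). Tangency of A1 to both parallel lines with radius 5.7 puts G and W at H ± 5.7·n: G = (3.33, 4.63), W = (-3.33, -4.63). Equal radii place M and L the same way about J: M = J + 5.7·n = (32.1, -16.0), L = J − 5.7·n = (25.4, -25.3). So L.y = -25.3.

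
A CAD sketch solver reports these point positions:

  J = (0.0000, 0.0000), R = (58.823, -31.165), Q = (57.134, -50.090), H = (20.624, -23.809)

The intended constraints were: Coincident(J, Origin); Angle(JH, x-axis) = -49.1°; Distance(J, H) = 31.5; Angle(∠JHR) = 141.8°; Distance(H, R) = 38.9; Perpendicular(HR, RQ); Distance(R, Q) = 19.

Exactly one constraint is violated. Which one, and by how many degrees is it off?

Perpendicular(HR, RQ) — off by 5.80°.

J = (0.00, 0.00) ✓; JH at -49.10° ✓; |JH| = 31.50 ✓; ∠JHR = 141.8° ✓; |HR| = 38.90 ✓; ∠(HR, RQ) = 84.20° ✗; |RQ| = 19.00 ✓.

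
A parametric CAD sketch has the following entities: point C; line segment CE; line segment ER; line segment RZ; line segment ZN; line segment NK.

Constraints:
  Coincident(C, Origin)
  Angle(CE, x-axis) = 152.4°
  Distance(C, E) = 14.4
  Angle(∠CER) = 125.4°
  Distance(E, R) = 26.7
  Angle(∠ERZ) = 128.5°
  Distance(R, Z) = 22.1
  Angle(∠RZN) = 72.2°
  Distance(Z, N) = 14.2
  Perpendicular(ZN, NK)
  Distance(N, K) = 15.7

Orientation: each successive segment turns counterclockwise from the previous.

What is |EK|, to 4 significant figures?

22.93

C is at the origin; CE runs at 152.4° with length 14.4, so E = (-12.76, 6.671). ∠CER = 125.4° gives ER at -153.0° from the x-axis; with |ER| = 26.7, R = (-36.55, -5.450). ∠ERZ = 128.5° gives RZ at -101.5° from the x-axis; with |RZ| = 22.1, Z = (-40.96, -27.11). ∠RZN = 72.2° gives ZN at 6.300° from the x-axis; with |ZN| = 14.2, N = (-26.84, -25.55). ZN ⟂ NK, so NK runs at 96.30°; with |NK| = 15.7, K = (-28.57, -9.943). Then |EK| = |K − E| = 22.93.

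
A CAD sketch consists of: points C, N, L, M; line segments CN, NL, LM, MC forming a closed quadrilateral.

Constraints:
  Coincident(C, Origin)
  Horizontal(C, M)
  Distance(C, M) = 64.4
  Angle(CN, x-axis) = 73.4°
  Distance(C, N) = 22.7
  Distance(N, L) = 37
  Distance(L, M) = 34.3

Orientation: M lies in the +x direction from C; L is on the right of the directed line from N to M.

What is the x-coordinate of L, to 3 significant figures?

30.7

Checks: |NL| = 37.00 ✓; |LM| = 34.30 ✓.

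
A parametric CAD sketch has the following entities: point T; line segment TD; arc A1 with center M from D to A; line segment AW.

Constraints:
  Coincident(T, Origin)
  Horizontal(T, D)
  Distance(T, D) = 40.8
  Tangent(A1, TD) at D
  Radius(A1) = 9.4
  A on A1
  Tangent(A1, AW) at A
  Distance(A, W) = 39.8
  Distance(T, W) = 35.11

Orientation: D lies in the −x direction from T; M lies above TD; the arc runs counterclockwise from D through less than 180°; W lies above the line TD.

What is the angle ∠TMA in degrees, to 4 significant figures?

26.53°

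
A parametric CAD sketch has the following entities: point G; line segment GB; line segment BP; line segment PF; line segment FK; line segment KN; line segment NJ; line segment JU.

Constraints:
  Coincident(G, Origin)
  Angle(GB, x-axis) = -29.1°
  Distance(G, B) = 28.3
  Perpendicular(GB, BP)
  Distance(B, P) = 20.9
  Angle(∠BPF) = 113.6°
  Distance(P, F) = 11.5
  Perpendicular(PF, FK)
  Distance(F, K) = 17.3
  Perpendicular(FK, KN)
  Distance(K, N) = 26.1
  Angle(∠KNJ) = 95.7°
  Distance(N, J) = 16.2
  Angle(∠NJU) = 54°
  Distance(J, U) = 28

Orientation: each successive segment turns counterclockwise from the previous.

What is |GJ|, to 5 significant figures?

44.714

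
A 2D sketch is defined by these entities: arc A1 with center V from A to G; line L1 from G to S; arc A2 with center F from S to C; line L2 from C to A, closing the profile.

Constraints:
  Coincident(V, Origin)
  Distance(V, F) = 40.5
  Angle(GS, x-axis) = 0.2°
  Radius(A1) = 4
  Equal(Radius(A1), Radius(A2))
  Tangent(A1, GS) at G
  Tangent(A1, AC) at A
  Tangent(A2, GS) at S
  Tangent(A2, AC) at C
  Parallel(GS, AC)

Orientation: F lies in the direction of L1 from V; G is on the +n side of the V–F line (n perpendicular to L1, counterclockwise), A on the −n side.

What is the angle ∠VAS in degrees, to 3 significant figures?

78.8°

The slot axis is L1's direction at 0.2°, so u = (cos 0.2°, sin 0.2°) = (1.00, 0.00349) and n = (−sin 0.2°, cos 0.2°) = (-0.00349, 1.00). V is at the origin and F lies 40.5 along u from V, so F = 40.5·u = (40.5, 0.141). Tangency of A1 to both parallel lines with radius 4.0 puts G and A at V ± 4.0·n: G = (-0.0140, 4.00), A = (0.0140, -4.00). Equal radii place S and C the same way about F: S = F + 4.0·n = (40.5, 4.14), C = F − 4.0·n = (40.5, -3.86). Then cos ∠VAS = AV·AS / (|AV||AS|), giving 78.8°.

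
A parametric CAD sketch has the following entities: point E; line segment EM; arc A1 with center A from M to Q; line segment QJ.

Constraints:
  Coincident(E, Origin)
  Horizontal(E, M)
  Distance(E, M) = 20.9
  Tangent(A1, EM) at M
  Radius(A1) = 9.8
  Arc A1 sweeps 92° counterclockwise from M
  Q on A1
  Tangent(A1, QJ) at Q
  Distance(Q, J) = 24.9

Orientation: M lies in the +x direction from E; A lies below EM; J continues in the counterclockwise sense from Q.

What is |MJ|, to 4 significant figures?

36.15

E is at the origin; EM is horizontal with |EM| = 20.9 and M on the +x side, so M = (20.90, 0.000). A1 meets EM tangentially, so AM is at right angles to EM, so A = M + (0, -9.8) = (20.90, -9.800). On A1, M sits at bearing 90° from A; a 92° counterclockwise sweep puts Q at bearing 182°, so Q = A + 9.8·(cos 182°, sin 182°) = (11.11, -10.14). Since A1 is tangent to QJ there, AQ ⟂ QJ, so QJ runs along (−sin 182°, cos 182°); with |QJ| = 24.9, J = (11.97, -35.03). Then |MJ| = |J − M| = 36.15.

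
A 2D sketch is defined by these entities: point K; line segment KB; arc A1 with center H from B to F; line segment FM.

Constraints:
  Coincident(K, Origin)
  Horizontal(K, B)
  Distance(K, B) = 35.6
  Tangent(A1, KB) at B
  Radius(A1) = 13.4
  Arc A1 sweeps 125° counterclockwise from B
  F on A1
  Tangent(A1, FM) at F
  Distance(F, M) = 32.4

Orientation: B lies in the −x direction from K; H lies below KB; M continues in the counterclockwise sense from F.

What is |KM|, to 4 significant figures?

55.24

On A1, B sits at bearing 90° from H; a 125° counterclockwise sweep puts F at bearing 215°, so F = H + 13.4·(cos 215°, sin 215°) = (-46.58, -21.09). Tangency of A1 to FM means the radius HF is perpendicular to FM, so FM runs along (−sin 215°, cos 215°); with |FM| = 32.4, M = (-27.99, -47.63). Then |KM| = |M − K| = 55.24.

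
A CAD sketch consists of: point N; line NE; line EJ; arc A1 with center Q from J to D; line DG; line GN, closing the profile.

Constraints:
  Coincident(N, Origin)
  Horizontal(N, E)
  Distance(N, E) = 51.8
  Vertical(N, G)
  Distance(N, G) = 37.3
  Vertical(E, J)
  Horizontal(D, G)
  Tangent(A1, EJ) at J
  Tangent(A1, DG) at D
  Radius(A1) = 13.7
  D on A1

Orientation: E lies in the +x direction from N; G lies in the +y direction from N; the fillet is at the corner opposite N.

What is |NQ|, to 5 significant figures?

44.817

NG is vertical with |NG| = 37.3 and G on the +y side, so G = (0.0000, 37.300). The virtual corner opposite N is at (51.800, 37.300). Tangency of A1 to EJ means the radius QJ is perpendicular to EJ and the tangent condition forces QD to be normal to DG, with radius 13.7, so the center Q sits 13.7 in from both sides at Q = (38.100, 23.600). Then |NQ| = |Q − N| = 44.817.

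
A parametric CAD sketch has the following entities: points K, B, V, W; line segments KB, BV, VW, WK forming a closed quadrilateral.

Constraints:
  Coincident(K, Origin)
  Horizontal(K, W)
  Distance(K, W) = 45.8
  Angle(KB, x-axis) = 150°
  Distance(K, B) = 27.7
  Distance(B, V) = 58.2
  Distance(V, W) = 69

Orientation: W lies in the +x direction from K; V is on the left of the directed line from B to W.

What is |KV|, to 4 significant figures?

61.03

K is at the origin; K and W share the same y with |KW| = 45.8 and W in +x, so W = (45.8, 0). KB runs at 150.0° with |KB| = 27.7, so B = (-23.99, 13.85). V is determined by |BV| = 58.2 and |VW| = 69.0 together: it lies at the intersection of circle(B, 58.2) and circle(W, 69.0). With |BW| = 71.15, the foot of the radical line on BW is 25.92 from B and the perpendicular offset is √(58.2² − 25.92²) = 52.11. Taking the left-of-BW solution: V = (11.58, 59.92).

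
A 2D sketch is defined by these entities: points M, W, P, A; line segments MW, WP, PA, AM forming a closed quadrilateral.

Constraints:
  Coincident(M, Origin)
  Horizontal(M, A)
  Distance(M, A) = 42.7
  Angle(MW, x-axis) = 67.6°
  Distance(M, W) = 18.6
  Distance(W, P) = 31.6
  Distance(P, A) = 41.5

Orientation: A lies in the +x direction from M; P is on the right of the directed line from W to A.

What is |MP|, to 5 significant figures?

14.699

Checks: |WP| = 31.60 ✓; |PA| = 41.50 ✓.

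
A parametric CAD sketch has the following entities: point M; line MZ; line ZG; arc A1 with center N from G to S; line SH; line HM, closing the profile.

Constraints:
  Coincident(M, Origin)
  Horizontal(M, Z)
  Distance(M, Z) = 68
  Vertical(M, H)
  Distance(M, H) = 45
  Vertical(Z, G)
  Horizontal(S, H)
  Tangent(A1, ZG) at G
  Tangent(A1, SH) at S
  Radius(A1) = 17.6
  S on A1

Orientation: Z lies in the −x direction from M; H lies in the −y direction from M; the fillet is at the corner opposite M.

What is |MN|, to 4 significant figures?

57.37

M is at the origin; M and Z share the same y with |MZ| = 68.0 and Z on the −x side, so Z = (-68.00, 0.000). MH is vertical with |MH| = 45.0 and H on the −y side, so H = (0.000, -45.00). The virtual corner opposite M is at (-68.00, -45.00). Since A1 is tangent to ZG there, NG ⟂ ZG and A1 meets SH tangentially, so NS is at right angles to SH, with radius 17.6, so the center N sits 17.6 in from both sides at N = (-50.40, -27.40). Then |MN| = |N − M| = 57.37.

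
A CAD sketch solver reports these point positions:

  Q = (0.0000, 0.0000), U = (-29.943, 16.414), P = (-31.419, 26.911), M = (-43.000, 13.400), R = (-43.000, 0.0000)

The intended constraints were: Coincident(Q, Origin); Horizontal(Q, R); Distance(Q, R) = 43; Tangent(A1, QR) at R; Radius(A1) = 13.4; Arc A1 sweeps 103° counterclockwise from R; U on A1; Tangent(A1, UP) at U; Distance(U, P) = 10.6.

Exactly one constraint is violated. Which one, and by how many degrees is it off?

Tangent(A1, UP) at U — off by 4.99°.

Q = (0.00, 0.00) ✓; Q.y = 0.00, R.y = 0.00 ✓; |QR| = 43.00 ✓; ∠(MR, RQ) = 90.00° ✓; |MR| = 13.40 ✓; bearing(M→U) − bearing(M→R) = 103.0° ✓; |MU| = 13.40 ✓; ∠(MU, UP) = 94.99° ✗; |UP| = 10.60 ✓.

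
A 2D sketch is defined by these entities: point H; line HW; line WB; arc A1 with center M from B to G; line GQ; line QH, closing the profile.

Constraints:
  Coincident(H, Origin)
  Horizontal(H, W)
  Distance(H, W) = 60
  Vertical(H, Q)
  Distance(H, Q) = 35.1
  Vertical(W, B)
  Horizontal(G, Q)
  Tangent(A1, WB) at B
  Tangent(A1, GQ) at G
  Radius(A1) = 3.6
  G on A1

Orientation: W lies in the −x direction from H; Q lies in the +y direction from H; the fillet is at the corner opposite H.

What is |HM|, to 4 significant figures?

64.60

H is at the origin; H and W share the same y with |HW| = 60.0 and W on the −x side, so W = (-60.00, 0.000). H and Q share the same x with |HQ| = 35.1 and Q on the +y side, so Q = (0.000, 35.10). The virtual corner opposite H is at (-60.00, 35.10). The tangent condition forces MB to be normal to WB and since A1 is tangent to GQ there, MG ⟂ GQ, with radius 3.6, so the center M sits 3.6 in from both sides at M = (-56.40, 31.50). Then |HM| = |M − H| = 64.60.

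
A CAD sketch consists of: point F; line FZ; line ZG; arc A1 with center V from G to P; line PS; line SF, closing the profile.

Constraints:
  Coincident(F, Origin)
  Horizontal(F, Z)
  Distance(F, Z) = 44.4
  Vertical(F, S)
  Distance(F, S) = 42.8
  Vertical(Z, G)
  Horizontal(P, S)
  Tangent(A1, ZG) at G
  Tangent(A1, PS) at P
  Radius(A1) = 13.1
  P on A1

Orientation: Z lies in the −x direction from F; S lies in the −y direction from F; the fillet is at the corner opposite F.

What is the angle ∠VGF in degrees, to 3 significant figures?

33.8°

F is at the origin; FZ is horizontal with |FZ| = 44.4 and Z on the −x side, so Z = (-44.4, 0.00). FS is vertical with |FS| = 42.8 and S on the −y side, so S = (0.00, -42.8). The virtual corner opposite F is at (-44.4, -42.8). Since A1 is tangent to ZG there, VG ⟂ ZG and the tangent condition forces VP to be normal to PS, with radius 13.1, so the center V sits 13.1 in from both sides at V = (-31.3, -29.7). That places the tangent points at G = (-44.4, -29.7) on ZG and P = (-31.3, -42.8) on PS. Then cos ∠VGF = GV·GF / (|GV||GF|), giving 33.8°.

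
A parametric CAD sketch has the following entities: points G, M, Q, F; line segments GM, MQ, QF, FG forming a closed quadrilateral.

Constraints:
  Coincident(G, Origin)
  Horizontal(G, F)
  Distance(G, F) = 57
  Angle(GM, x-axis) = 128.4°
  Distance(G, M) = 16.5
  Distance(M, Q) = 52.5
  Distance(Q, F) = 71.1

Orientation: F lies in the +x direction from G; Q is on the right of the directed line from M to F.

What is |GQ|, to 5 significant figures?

39.065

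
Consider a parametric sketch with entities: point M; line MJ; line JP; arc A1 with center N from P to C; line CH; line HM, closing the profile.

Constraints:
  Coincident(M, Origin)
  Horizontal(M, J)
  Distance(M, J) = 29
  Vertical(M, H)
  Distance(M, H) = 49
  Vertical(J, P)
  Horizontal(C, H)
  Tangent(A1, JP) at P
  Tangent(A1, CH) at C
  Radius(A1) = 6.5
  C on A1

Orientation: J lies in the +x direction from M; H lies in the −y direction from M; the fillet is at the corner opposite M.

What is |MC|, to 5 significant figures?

53.919

The virtual corner opposite M is at (29.000, -49.000). Tangency of A1 to JP means the radius NP is perpendicular to JP and since A1 is tangent to CH there, NC ⟂ CH, with radius 6.5, so the center N sits 6.5 in from both sides at N = (22.500, -42.500). That places the tangent points at P = (29.000, -42.500) on JP and C = (22.500, -49.000) on CH. Then |MC| = |C − M| = 53.919.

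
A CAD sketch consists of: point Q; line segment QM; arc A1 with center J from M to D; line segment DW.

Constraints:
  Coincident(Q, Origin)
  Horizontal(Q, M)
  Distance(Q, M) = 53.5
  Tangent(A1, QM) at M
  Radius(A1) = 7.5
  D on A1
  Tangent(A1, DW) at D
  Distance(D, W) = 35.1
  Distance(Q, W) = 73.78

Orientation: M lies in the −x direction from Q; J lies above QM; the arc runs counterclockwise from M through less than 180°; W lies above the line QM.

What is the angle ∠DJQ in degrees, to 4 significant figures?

30.66°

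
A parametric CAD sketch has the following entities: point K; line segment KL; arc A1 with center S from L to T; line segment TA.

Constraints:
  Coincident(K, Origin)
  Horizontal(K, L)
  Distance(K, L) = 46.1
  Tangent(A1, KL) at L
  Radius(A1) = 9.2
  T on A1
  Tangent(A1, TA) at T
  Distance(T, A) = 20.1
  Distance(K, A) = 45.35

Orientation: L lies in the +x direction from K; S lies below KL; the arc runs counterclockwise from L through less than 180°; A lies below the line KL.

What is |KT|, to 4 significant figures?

37.88

Checks: ∠(SL, LK) = 90.00° ✓; |SL| = 9.200 ✓; |ST| = 9.200 ✓; ∠(ST, TA) = 90.00° ✓; |TA| = 20.10 ✓; |KA| = 45.35 ✓.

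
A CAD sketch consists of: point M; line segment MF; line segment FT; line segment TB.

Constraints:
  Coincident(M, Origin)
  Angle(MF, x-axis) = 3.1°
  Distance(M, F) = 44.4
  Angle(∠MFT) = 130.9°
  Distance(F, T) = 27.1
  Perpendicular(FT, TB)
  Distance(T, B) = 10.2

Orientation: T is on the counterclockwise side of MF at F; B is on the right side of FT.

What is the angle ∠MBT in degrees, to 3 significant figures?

52.1°

M is at the origin; MF runs at 3.1° with length 44.4, so F = 44.4·(cos 3.1°, sin 3.1°) = (44.3, 2.40). ∠MFT = 130.9°, so FT runs at 3.1° + (180° − 130.9°) = 52.2° from the x-axis; with |FT| = 27.1, T = F + 27.1·(cos 52.2°, sin 52.2°) = (60.9, 23.8). FT ⟂ TB; with |TB| = 10.2 on the right of FT, B = T + 10.2·(0.790, -0.613) = (69.0, 17.6). Then cos ∠MBT = BM·BT / (|BM||BT|), giving 52.1°.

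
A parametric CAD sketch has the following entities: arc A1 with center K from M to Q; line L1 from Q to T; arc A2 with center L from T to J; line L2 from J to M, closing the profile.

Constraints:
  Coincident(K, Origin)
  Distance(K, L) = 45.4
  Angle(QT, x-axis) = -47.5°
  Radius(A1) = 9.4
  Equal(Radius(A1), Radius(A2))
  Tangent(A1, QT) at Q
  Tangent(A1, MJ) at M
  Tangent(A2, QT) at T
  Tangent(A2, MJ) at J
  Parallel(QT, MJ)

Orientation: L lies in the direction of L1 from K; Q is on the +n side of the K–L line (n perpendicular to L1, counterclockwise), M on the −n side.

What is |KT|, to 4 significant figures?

46.36

The slot axis is L1's direction at -47.5°, so u = (cos -47.5°, sin -47.5°) = (0.6756, -0.7373) and n = (−sin -47.5°, cos -47.5°) = (0.7373, 0.6756). K is at the origin and L lies 45.4 along u from K, so L = 45.4·u = (30.67, -33.47). Tangency of A1 to both parallel lines with radius 9.4 puts Q and M at K ± 9.4·n: Q = (6.930, 6.351), M = (-6.930, -6.351). Equal radii place T and J the same way about L: T = L + 9.4·n = (37.60, -27.12), J = L − 9.4·n = (23.74, -39.82). Then |KT| = |T − K| = 46.36.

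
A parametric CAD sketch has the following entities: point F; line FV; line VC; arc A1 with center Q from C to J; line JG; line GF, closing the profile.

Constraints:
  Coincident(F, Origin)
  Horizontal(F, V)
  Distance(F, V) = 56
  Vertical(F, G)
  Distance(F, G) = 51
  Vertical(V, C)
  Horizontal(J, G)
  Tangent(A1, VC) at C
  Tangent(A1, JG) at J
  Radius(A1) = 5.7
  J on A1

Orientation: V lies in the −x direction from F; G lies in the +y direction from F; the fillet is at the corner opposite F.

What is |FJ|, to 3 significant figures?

71.6

F is at the origin; FV is horizontal with |FV| = 56.0 and V on the −x side, so V = (-56.0, 0.00). F and G share the same x with |FG| = 51.0 and G on the +y side, so G = (0.00, 51.0). The virtual corner opposite F is at (-56.0, 51.0). Since A1 is tangent to VC there, QC ⟂ VC and the tangent condition forces QJ to be normal to JG, with radius 5.7, so the center Q sits 5.7 in from both sides at Q = (-50.3, 45.3). That places the tangent points at C = (-56.0, 45.3) on VC and J = (-50.3, 51.0) on JG. Then |FJ| = |J − F| = 71.6.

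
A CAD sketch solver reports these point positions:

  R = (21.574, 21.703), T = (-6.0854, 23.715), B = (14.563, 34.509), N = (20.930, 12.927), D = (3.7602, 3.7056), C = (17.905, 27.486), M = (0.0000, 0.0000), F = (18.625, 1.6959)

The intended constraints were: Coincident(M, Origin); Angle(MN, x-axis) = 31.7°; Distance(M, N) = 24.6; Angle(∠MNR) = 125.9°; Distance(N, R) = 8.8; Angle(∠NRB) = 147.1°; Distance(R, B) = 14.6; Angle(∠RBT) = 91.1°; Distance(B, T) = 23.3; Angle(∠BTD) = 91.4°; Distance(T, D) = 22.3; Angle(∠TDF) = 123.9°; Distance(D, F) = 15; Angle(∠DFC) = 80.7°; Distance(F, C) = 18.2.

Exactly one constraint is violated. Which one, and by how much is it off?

Distance(F, C) = 18.2 — off by 7.60.

M = (0.00, 0.00) ✓; MN at 31.70° ✓; |MN| = 24.60 ✓; ∠MNR = 125.9° ✓; |NR| = 8.800 ✓; ∠NRB = 147.1° ✓; |RB| = 14.60 ✓; ∠RBT = 91.10° ✓; |BT| = 23.30 ✓; ∠BTD = 91.40° ✓; |TD| = 22.30 ✓; ∠TDF = 123.9° ✓; |DF| = 15.00 ✓; ∠DFC = 80.70° ✓; |FC| = 25.80 ✗.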